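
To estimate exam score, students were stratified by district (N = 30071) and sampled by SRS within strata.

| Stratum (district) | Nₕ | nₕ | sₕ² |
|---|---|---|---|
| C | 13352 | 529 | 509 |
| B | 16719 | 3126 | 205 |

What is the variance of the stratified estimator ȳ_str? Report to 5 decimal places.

0.19866

Var(ȳ_str) = Σₕ Wₕ²(1 − fₕ)sₕ²/nₕ with Wₕ = Nₕ/N, N = 30071.
C: Wₕ = 0.44401583; term = 0.44401583²·(1 − 0.03961953)·509/529 = 0.18218069.
B: Wₕ = 0.55598417; term = 0.55598417²·(1 − 0.18697291)·205/3126 = 0.016481425.
Sum = 0.19866212.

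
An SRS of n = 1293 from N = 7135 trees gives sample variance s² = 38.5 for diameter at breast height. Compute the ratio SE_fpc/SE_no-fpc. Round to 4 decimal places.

f = n/N = 1293/7135 = 0.18121934.
SE_no-fpc = √(s²/n) = 0.17255641; SE_fpc = √((1−f)s²/n) = 0.15614026.
Ratio = √(1−f) = 0.90486499.

0.9049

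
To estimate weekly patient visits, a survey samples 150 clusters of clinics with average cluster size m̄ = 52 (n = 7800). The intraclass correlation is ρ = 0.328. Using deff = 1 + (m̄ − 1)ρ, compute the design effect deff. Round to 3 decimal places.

deff = 1 + (52 − 1)·0.328 = 1 + 16.728 = 17.728.

17.728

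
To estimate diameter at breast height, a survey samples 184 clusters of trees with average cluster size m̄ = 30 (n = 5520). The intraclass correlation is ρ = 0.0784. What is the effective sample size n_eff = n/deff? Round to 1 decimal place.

deff = 1 + (30 − 1)·0.0784 = 1 + 2.2736 = 3.2736.
n_eff = 5520 / 3.2736 = 1686.2.

1686.2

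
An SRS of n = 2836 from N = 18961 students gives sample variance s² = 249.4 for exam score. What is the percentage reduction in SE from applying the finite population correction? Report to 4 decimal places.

7.7812

f = n/N = 2836/18961 = 0.14957017.
SE_no-fpc = √(s²/n) = 0.29654808; SE_fpc = √((1−f)s²/n) = 0.27347294.
Ratio = √(1−f) = 0.92218752. Reduction = 100·(1 − 0.92218752) = 7.7812%.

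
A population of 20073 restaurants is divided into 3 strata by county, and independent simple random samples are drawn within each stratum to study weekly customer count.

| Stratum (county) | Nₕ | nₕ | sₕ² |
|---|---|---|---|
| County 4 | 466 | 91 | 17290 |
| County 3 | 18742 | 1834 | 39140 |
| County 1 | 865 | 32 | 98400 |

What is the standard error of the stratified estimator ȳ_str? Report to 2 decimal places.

4.73

Var(ȳ_str) = Σₕ Wₕ²(1 − fₕ)sₕ²/nₕ with Wₕ = Nₕ/N, N = 20073.
County 4: Wₕ = 0.02321526; term = 0.02321526²·(1 − 0.19527897)·17290/91 = 0.082403606.
County 3: Wₕ = 0.93369202; term = 0.93369202²·(1 − 0.09785508)·39140/1834 = 16.784372.
County 1: Wₕ = 0.04309271; term = 0.04309271²·(1 − 0.03699422)·98400/32 = 5.4989739.
Sum = 22.36575.
SE = √(22.36575) = 4.73.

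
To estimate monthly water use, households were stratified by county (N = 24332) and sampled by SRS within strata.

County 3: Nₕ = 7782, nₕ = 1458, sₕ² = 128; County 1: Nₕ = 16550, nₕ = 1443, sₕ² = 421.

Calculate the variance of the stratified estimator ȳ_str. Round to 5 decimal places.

0.13050

Var(ȳ_str) = Σₕ Wₕ²(1 − fₕ)sₕ²/nₕ with Wₕ = Nₕ/N, N = 24332.
County 3: Wₕ = 0.31982574; term = 0.31982574²·(1 − 0.18735544)·128/1458 = 0.0072975977.
County 1: Wₕ = 0.68017426; term = 0.68017426²·(1 − 0.08719033)·421/1443 = 0.12320728.
Sum = 0.13050488.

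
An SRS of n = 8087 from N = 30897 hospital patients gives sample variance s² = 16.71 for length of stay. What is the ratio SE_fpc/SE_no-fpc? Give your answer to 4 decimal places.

f = n/N = 8087/30897 = 0.26174062.
SE_no-fpc = √(s²/n) = 0.045456344; SE_fpc = √((1−f)s²/n) = 0.03905701.
Ratio = √(1−f) = 0.85922022.

0.8592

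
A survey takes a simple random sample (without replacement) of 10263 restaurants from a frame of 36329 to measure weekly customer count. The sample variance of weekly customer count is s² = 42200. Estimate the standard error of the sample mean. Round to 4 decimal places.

1.7176

Under SRS without replacement, Var(ȳ) = (1 − f)·s²/n with f = n/N = 10263/36329 = 0.28250158.
Var(ȳ) = (1 − 0.28250158)·42200/10263 = 0.71749842·4.1118581 = 2.9502517.
SE(ȳ) = √(2.9502517) = 1.7176.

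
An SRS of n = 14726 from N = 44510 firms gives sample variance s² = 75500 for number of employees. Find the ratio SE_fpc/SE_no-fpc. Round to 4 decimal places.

f = n/N = 14726/44510 = 0.33084700.
SE_no-fpc = √(s²/n) = 2.2642849; SE_fpc = √((1−f)s²/n) = 1.8522252.
Ratio = √(1−f) = 0.81801773.

0.8180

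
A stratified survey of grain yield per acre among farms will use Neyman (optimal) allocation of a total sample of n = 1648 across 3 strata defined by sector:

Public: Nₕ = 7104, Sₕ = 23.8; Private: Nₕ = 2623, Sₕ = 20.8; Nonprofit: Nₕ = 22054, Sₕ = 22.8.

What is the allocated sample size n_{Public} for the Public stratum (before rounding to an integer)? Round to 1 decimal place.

383.6

Neyman allocation: nₕ = n·NₕSₕ / Σⱼ NⱼSⱼ.
Σ NⱼSⱼ = 7104·23.8 + 2623·20.8 + 22054·22.8 = 726464.8.
n_{Public} = 1648·7104·23.8 / 726464.8 = 383.6.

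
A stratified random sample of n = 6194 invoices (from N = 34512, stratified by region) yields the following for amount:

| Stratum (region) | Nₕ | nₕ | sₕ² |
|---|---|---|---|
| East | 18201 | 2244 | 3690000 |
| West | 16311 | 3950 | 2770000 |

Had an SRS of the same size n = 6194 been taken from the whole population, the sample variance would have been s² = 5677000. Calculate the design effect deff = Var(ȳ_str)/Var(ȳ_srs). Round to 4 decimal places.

Var(ȳ_str) = Σ Wₕ²(1−fₕ)sₕ²/nₕ with Wₕ = Nₕ/34512:
  East: (18201/34512)²·(1−2244/18201)·3690000/2244 = 400.96804
  West: (16311/34512)²·(1−3950/16311)·2770000/3950 = 118.70708
  → Var(ȳ_str) = 519.67512.
Var(ȳ_srs) = (1 − 6194/34512)·5677000/6194 = 752.03862.
deff = 519.67512 / 752.03862 = 0.6910.

0.6910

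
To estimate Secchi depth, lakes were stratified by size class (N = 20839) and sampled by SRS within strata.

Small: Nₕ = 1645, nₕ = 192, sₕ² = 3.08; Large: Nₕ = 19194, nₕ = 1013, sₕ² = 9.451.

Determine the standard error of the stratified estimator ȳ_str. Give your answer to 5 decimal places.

Var(ȳ_str) = Σₕ Wₕ²(1 − fₕ)sₕ²/nₕ with Wₕ = Nₕ/N, N = 20839.
Small: Wₕ = 0.07893853; term = 0.07893853²·(1 − 0.11671733)·3.08/192 = 8.82932 × 10^-5.
Large: Wₕ = 0.92106147; term = 0.92106147²·(1 − 0.05277691)·9.451/1013 = 0.0074971781.
Sum = 0.0075854713.
SE = √(0.0075854713) = 0.08709.

0.08709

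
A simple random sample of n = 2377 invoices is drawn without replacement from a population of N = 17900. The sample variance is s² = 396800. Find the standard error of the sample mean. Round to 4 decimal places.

Under SRS without replacement, Var(ȳ) = (1 − f)·s²/n with f = n/N = 2377/17900 = 0.13279330.
Var(ȳ) = (1 − 0.13279330)·396800/2377 = 0.86720670·166.93311 = 144.76551.
SE(ȳ) = √(144.76551) = 12.0319.

12.0319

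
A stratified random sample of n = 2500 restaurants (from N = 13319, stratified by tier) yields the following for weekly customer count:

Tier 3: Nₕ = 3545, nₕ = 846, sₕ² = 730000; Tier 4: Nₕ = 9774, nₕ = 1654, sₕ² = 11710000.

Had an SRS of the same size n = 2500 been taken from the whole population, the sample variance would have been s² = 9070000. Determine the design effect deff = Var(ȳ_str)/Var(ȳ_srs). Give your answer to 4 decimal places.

1.0906

Var(ȳ_str) = Σ Wₕ²(1−fₕ)sₕ²/nₕ with Wₕ = Nₕ/13319:
  Tier 3: (3545/13319)²·(1−846/3545)·730000/846 = 46.540215
  Tier 4: (9774/13319)²·(1−1654/9774)·11710000/1654 = 3167.4263
  → Var(ȳ_str) = 3213.9665.
Var(ȳ_srs) = (1 − 2500/13319)·9070000/2500 = 2947.0179.
deff = 3213.9665 / 2947.0179 = 1.0906.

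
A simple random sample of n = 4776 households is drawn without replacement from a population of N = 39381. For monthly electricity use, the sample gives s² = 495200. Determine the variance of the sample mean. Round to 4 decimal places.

Under SRS without replacement, Var(ȳ) = (1 − f)·s²/n with f = n/N = 4776/39381 = 0.12127676.
Var(ȳ) = (1 − 0.12127676)·495200/4776 = 0.87872324·103.68509 = 91.1105.

91.1105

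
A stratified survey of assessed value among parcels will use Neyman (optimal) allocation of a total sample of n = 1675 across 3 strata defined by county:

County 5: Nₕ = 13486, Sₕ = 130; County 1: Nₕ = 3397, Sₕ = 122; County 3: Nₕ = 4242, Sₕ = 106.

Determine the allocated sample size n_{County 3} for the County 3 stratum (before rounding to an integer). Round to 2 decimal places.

Neyman allocation: nₕ = n·NₕSₕ / Σⱼ NⱼSⱼ.
Σ NⱼSⱼ = 13486·130 + 3397·122 + 4242·106 = 2.617266 × 10^6.
n_{County 3} = 1675·4242·106 / (2.617266 × 10^6) = 287.77.

287.77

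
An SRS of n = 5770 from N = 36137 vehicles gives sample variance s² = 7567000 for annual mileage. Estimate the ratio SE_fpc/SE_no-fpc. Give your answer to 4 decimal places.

0.9167

f = n/N = 5770/36137 = 0.15967014.
SE_no-fpc = √(s²/n) = 36.213788; SE_fpc = √((1−f)s²/n) = 33.197001.
Ratio = √(1−f) = 0.91669507.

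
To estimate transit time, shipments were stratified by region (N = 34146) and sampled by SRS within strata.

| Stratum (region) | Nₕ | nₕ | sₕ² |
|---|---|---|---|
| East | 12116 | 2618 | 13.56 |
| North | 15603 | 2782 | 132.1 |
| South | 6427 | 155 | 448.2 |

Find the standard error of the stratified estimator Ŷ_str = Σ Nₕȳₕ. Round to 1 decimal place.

Var(Ŷ_str) = Σₕ Nₕ²(1 − fₕ)sₕ²/nₕ.
East: 12116²·(1 − 2618/12116)·13.56/2618 = 596048.33.
North: 15603²·(1 − 2782/15603)·132.1/2782 = 9.4989522 × 10^6.
South: 6427²·(1 − 155/6427)·448.2/155 = 1.1656133 × 10^8.
Sum = 1.2665633 × 10^8.
SE = √(1.2665633 × 10^8) = 11254.2.

11254.2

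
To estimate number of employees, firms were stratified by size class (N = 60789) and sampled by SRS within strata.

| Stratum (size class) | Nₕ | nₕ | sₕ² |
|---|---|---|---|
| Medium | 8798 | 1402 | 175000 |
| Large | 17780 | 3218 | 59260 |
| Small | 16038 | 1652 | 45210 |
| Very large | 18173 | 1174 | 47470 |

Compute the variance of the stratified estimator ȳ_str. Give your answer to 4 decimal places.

8.5772

Var(ȳ_str) = Σₕ Wₕ²(1 − fₕ)sₕ²/nₕ with Wₕ = Nₕ/N, N = 60789.
Medium: Wₕ = 0.14473013; term = 0.14473013²·(1 − 0.15935440)·175000/1402 = 2.1979656.
Large: Wₕ = 0.29248713; term = 0.29248713²·(1 − 0.18098988)·59260/3218 = 1.2902634.
Small: Wₕ = 0.26383063; term = 0.26383063²·(1 − 0.10300536)·45210/1652 = 1.7086957.
Very large: Wₕ = 0.29895211; term = 0.29895211²·(1 − 0.06460133)·47470/1174 = 3.380268.
Sum = 8.5771927.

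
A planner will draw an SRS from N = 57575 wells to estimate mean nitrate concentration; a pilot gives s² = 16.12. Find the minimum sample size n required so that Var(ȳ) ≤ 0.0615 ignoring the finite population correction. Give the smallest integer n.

Without fpc, n₀ = s²/D = 16.12/0.0615 = 262.1138.
Rounding up, n = 263.

263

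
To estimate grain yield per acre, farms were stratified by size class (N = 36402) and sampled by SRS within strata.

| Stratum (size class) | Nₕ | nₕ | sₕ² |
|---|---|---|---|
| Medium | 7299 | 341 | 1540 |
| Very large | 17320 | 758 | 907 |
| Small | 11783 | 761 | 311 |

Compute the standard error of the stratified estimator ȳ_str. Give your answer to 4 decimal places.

0.6871

Var(ȳ_str) = Σₕ Wₕ²(1 − fₕ)sₕ²/nₕ with Wₕ = Nₕ/N, N = 36402.
Medium: Wₕ = 0.20051096; term = 0.20051096²·(1 − 0.04671873)·1540/341 = 0.17308668.
Very large: Wₕ = 0.47579803; term = 0.47579803²·(1 − 0.04376443)·907/758 = 0.25902892.
Small: Wₕ = 0.32369101; term = 0.32369101²·(1 − 0.06458457)·311/761 = 0.040053597.
Sum = 0.4721692.
SE = √(0.4721692) = 0.6871.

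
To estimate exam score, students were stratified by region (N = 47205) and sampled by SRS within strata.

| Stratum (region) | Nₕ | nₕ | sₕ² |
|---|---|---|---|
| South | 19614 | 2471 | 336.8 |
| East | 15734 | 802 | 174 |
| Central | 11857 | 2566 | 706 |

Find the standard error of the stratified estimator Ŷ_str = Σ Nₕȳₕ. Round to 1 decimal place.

11274.4

Var(Ŷ_str) = Σₕ Nₕ²(1 − fₕ)sₕ²/nₕ.
South: 19614²·(1 − 2471/19614)·336.8/2471 = 4.5830261 × 10^7.
East: 15734²·(1 − 802/15734)·174/802 = 5.0972039 × 10^7.
Central: 11857²·(1 − 2566/11857)·706/2566 = 3.0309958 × 10^7.
Sum = 1.2711226 × 10^8.
SE = √(1.2711226 × 10^8) = 11274.4.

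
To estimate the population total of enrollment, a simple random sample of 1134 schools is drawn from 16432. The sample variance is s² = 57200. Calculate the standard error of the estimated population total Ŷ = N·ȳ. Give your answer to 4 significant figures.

Var(Ŷ) = N²·Var(ȳ) = N²·(1 − n/N)·s²/n.
f = 1134/16432 = 0.06901168; Var(ȳ) = 0.93098832·57200/1134 = 46.959904.
Var(Ŷ) = 16432² · 46.959904 = 1.2679673 × 10^10.
SE(Ŷ) = √(1.2679673 × 10^10) = 112600.

112600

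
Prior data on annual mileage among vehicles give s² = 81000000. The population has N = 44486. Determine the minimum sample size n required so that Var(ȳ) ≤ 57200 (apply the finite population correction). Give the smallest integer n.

Without fpc, n₀ = s²/D = 81000000/57200 = 1416.0839.
With fpc, (1 − n/N)·s²/n ≤ D requires n ≥ n₀/(1 + n₀/N) = 1416.0839/(1 + 1416.0839/44486) = 1372.3976.
Rounding up, n = 1373.

1373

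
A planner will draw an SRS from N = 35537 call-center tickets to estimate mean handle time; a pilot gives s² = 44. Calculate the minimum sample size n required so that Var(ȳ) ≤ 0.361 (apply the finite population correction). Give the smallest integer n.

Without fpc, n₀ = s²/D = 44/0.361 = 121.8837.
With fpc, (1 − n/N)·s²/n ≤ D requires n ≥ n₀/(1 + n₀/N) = 121.8837/(1 + 121.8837/35537) = 121.4671.
Rounding up, n = 122.

122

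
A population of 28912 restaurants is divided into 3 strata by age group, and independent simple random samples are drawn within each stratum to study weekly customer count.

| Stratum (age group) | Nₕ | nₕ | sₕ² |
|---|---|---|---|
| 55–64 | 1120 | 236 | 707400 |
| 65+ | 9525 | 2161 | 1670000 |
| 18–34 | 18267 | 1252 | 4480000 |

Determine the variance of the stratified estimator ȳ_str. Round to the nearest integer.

Var(ȳ_str) = Σₕ Wₕ²(1 − fₕ)sₕ²/nₕ with Wₕ = Nₕ/N, N = 28912.
55–64: Wₕ = 0.03873824; term = 0.03873824²·(1 − 0.21071429)·707400/236 = 3.5503165.
65+: Wₕ = 0.32944798; term = 0.32944798²·(1 − 0.22687664)·1670000/2161 = 64.84615.
18–34: Wₕ = 0.63181378; term = 0.63181378²·(1 − 0.06853890)·4480000/1252 = 1330.5053.
Sum = 1398.9018.

1399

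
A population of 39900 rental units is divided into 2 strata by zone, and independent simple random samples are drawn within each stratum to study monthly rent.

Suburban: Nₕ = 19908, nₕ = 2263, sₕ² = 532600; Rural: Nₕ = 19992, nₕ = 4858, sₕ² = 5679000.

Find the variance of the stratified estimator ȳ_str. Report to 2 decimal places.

Var(ȳ_str) = Σₕ Wₕ²(1 − fₕ)sₕ²/nₕ with Wₕ = Nₕ/N, N = 39900.
Suburban: Wₕ = 0.49894737; term = 0.49894737²·(1 − 0.11367290)·532600/2263 = 51.930214.
Rural: Wₕ = 0.50105263; term = 0.50105263²·(1 − 0.24299720)·5679000/4858 = 222.16648.
Sum = 274.09669.

274.10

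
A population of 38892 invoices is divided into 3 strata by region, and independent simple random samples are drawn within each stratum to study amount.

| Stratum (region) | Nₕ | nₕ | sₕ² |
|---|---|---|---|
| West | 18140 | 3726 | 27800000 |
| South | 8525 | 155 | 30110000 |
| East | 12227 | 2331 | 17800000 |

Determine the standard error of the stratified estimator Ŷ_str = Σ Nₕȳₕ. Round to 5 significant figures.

4.0910 × 10^6

Var(Ŷ_str) = Σₕ Nₕ²(1 − fₕ)sₕ²/nₕ.
West: 18140²·(1 − 3726/18140)·27800000/3726 = 1.9508494 × 10^12.
South: 8525²·(1 − 155/8525)·30110000/155 = 1.3861138 × 10^13.
East: 12227²·(1 − 2331/12227)·17800000/2331 = 9.2396884 × 10^11.
Sum = 1.6735956 × 10^13.
SE = √(1.6735956 × 10^13) = 4.0910 × 10^6.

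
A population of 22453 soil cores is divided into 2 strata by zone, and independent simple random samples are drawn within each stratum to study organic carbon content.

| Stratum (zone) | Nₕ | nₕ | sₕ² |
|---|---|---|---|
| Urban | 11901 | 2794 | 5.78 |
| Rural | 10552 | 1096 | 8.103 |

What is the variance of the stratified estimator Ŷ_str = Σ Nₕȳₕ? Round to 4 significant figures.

961900

Var(Ŷ_str) = Σₕ Nₕ²(1 − fₕ)sₕ²/nₕ.
Urban: 11901²·(1 − 2794/11901)·5.78/2794 = 224212.71.
Rural: 10552²·(1 − 1096/10552)·8.103/1096 = 737696.17.
Sum = 961908.88.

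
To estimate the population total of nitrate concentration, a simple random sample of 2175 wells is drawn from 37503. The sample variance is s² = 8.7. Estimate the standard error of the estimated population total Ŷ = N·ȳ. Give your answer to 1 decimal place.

2302.1

Var(Ŷ) = N²·Var(ȳ) = N²·(1 − n/N)·s²/n.
f = 2175/37503 = 0.05799536; Var(ȳ) = 0.94200464·8.7/2175 = 0.0037680186.
Var(Ŷ) = 37503² · 0.0037680186 = 5.299624 × 10^6.
SE(Ŷ) = √(5.299624 × 10^6) = 2302.1.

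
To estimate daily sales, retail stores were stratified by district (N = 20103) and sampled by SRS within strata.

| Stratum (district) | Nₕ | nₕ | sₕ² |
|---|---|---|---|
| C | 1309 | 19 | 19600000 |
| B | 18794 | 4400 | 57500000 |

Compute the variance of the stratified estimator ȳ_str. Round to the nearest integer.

Var(ȳ_str) = Σₕ Wₕ²(1 − fₕ)sₕ²/nₕ with Wₕ = Nₕ/N, N = 20103.
C: Wₕ = 0.06511466; term = 0.06511466²·(1 − 0.01451490)·19600000/19 = 4310.3256.
B: Wₕ = 0.93488534; term = 0.93488534²·(1 − 0.23411727)·57500000/4400 = 8747.7053.
Sum = 13058.031.

13058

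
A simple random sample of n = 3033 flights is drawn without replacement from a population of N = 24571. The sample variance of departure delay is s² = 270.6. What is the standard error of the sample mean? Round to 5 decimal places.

0.27965

Under SRS without replacement, Var(ȳ) = (1 − f)·s²/n with f = n/N = 3033/24571 = 0.12343820.
Var(ȳ) = (1 − 0.12343820)·270.6/3033 = 0.87656180·0.089218595 = 0.078205613.
SE(ȳ) = √(0.078205613) = 0.27965.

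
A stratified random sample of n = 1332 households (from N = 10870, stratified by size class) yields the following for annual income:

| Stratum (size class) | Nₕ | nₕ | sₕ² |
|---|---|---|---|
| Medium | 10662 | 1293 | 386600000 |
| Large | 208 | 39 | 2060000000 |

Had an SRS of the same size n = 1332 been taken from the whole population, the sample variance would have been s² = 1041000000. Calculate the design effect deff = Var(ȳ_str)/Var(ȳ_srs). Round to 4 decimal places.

Var(ȳ_str) = Σ Wₕ²(1−fₕ)sₕ²/nₕ with Wₕ = Nₕ/10870:
  Medium: (10662/10870)²·(1−1293/10662)·386600000/1293 = 252776.18
  Large: (208/10870)²·(1−39/208)·2060000000/39 = 15714.247
  → Var(ȳ_str) = 268490.43.
Var(ȳ_srs) = (1 − 1332/10870)·1041000000/1332 = 685763.36.
deff = 268490.43 / 685763.36 = 0.3915.

0.3915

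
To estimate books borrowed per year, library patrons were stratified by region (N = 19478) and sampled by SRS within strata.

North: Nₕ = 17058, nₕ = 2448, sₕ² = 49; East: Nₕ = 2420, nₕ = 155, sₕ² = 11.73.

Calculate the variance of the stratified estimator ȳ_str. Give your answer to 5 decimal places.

0.01424

Var(ȳ_str) = Σₕ Wₕ²(1 − fₕ)sₕ²/nₕ with Wₕ = Nₕ/N, N = 19478.
North: Wₕ = 0.87575726; term = 0.87575726²·(1 − 0.14351038)·49/2448 = 0.013148441.
East: Wₕ = 0.12424274; term = 0.12424274²·(1 − 0.06404959)·11.73/155 = 0.0010933549.
Sum = 0.014241796.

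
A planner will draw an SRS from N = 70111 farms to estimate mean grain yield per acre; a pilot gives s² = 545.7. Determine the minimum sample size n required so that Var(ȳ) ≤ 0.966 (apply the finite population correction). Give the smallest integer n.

Without fpc, n₀ = s²/D = 545.7/0.966 = 564.9068.
With fpc, (1 − n/N)·s²/n ≤ D requires n ≥ n₀/(1 + n₀/N) = 564.9068/(1 + 564.9068/70111) = 560.3915.
Rounding up, n = 561.

561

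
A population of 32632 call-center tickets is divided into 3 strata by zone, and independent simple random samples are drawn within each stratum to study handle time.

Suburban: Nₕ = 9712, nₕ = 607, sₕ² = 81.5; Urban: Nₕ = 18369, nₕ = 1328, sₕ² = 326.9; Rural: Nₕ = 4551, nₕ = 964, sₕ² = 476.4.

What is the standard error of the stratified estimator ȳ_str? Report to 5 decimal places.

0.30181

Var(ȳ_str) = Σₕ Wₕ²(1 − fₕ)sₕ²/nₕ with Wₕ = Nₕ/N, N = 32632.
Suburban: Wₕ = 0.29762197; term = 0.29762197²·(1 − 0.06250000)·81.5/607 = 0.011149879.
Urban: Wₕ = 0.56291370; term = 0.56291370²·(1 − 0.07229572)·326.9/1328 = 0.072361915.
Rural: Wₕ = 0.13946433; term = 0.13946433²·(1 − 0.21182158)·476.4/964 = 0.0075760973.
Sum = 0.091087891.
SE = √(0.091087891) = 0.30181.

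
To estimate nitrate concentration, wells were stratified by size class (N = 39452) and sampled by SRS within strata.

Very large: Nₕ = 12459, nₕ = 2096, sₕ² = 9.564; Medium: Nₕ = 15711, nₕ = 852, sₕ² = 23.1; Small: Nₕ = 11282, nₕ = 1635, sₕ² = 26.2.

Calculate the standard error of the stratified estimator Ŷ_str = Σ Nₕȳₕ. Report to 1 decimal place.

Var(Ŷ_str) = Σₕ Nₕ²(1 − fₕ)sₕ²/nₕ.
Very large: 12459²·(1 − 2096/12459)·9.564/2096 = 589137.91.
Medium: 15711²·(1 − 852/15711)·23.1/852 = 6.3294474 × 10^6.
Small: 11282²·(1 − 1635/11282)·26.2/1635 = 1.744062 × 10^6.
Sum = 8.6626473 × 10^6.
SE = √(8.6626473 × 10^6) = 2943.2.

2943.2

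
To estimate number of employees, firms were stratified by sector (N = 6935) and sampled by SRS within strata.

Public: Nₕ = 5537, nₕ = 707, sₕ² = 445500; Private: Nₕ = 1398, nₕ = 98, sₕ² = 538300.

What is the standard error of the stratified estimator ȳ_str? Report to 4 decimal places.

23.6212

Var(ȳ_str) = Σₕ Wₕ²(1 − fₕ)sₕ²/nₕ with Wₕ = Nₕ/N, N = 6935.
Public: Wₕ = 0.79841384; term = 0.79841384²·(1 − 0.12768647)·445500/707 = 350.39429.
Private: Wₕ = 0.20158616; term = 0.20158616²·(1 − 0.07010014)·538300/98 = 207.56585.
Sum = 557.96014.
SE = √(557.96014) = 23.6212.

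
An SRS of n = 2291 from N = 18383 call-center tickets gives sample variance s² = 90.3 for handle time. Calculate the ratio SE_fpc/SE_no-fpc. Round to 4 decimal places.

0.9356

f = n/N = 2291/18383 = 0.12462601.
SE_no-fpc = √(s²/n) = 0.19853237; SE_fpc = √((1−f)s²/n) = 0.18574971.
Ratio = √(1−f) = 0.93561423.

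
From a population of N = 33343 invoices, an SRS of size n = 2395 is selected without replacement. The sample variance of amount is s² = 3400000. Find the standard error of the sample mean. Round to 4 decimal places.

Under SRS without replacement, Var(ȳ) = (1 − f)·s²/n with f = n/N = 2395/33343 = 0.07182917.
Var(ȳ) = (1 − 0.07182917)·3400000/2395 = 0.92817083·1419.6242 = 1317.6538.
SE(ȳ) = √(1317.6538) = 36.2995.

36.2995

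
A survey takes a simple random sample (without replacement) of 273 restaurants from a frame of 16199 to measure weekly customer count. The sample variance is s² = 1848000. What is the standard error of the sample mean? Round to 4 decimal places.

81.5791

Under SRS without replacement, Var(ȳ) = (1 − f)·s²/n with f = n/N = 273/16199 = 0.01685289.
Var(ȳ) = (1 − 0.01685289)·1848000/273 = 0.98314711·6769.2308 = 6655.1497.
SE(ȳ) = √(6655.1497) = 81.5791.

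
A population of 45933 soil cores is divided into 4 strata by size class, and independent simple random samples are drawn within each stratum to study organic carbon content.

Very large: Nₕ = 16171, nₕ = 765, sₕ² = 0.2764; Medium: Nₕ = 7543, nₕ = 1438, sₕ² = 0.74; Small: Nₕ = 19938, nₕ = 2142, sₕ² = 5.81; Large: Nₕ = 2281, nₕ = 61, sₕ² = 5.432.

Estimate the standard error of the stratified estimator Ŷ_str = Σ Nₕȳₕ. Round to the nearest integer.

Var(Ŷ_str) = Σₕ Nₕ²(1 − fₕ)sₕ²/nₕ.
Very large: 16171²·(1 − 765/16171)·0.2764/765 = 90012.614.
Medium: 7543²·(1 − 1438/7543)·0.74/1438 = 23697.504.
Small: 19938²·(1 − 2142/19938)·5.81/2142 = 962411.17.
Large: 2281²·(1 − 61/2281)·5.432/61 = 450929.02.
Sum = 1.5270503 × 10^6.
SE = √(1.5270503 × 10^6) = 1236.

1236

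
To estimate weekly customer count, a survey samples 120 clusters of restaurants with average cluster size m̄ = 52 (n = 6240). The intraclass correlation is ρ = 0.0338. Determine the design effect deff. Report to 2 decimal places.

deff = 1 + (52 − 1)·0.0338 = 1 + 1.7238 = 2.7238.

2.72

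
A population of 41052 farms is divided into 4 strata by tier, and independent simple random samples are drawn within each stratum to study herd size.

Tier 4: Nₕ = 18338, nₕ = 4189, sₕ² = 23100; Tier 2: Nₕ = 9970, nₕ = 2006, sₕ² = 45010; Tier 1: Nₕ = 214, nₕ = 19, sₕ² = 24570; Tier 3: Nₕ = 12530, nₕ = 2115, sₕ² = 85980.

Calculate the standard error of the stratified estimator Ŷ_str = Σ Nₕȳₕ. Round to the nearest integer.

Var(Ŷ_str) = Σₕ Nₕ²(1 − fₕ)sₕ²/nₕ.
Tier 4: 18338²·(1 − 4189/18338)·23100/4189 = 1.4308013 × 10^9.
Tier 2: 9970²·(1 − 2006/9970)·45010/2006 = 1.7815766 × 10^9.
Tier 1: 214²·(1 − 19/214)·24570/19 = 5.3963479 × 10^7.
Tier 3: 12530²·(1 − 2115/12530)·85980/2115 = 5.3051469 × 10^9.
Sum = 8.5714883 × 10^9.
SE = √(8.5714883 × 10^9) = 92582.

92582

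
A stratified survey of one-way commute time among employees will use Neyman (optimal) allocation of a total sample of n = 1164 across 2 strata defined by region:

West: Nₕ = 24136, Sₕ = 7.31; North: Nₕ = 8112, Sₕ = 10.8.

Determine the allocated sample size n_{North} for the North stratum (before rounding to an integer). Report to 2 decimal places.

Neyman allocation: nₕ = n·NₕSₕ / Σⱼ NⱼSⱼ.
Σ NⱼSⱼ = 24136·7.31 + 8112·10.8 = 264043.76.
n_{North} = 1164·8112·10.8 / 264043.76 = 386.21.

386.21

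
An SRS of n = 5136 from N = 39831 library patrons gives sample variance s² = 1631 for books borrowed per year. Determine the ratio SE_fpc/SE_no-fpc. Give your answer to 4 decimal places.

0.9333

f = n/N = 5136/39831 = 0.12894479.
SE_no-fpc = √(s²/n) = 0.56352667; SE_fpc = √((1−f)s²/n) = 0.52594135.
Ratio = √(1−f) = 0.93330338.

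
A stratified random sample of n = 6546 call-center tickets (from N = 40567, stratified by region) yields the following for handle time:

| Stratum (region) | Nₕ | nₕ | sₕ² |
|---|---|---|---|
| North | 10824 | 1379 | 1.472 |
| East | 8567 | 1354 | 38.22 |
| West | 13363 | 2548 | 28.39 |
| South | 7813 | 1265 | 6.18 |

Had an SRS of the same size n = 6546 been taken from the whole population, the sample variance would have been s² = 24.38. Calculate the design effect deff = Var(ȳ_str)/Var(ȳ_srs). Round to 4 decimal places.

0.7225

Var(ȳ_str) = Σ Wₕ²(1−fₕ)sₕ²/nₕ with Wₕ = Nₕ/40567:
  North: (10824/40567)²·(1−1379/10824)·1.472/1379 = 6.6311294 × 10^-5
  East: (8567/40567)²·(1−1354/8567)·38.22/1354 = 0.0010599147
  West: (13363/40567)²·(1−2548/13363)·28.39/2548 = 9.7847712 × 10^-4
  South: (7813/40567)²·(1−1265/7813)·6.18/1265 = 1.5187233 × 10^-4
  → Var(ȳ_str) = 0.0022565754.
Var(ȳ_srs) = (1 − 6546/40567)·24.38/6546 = 0.0031234308.
deff = 0.0022565754 / 0.0031234308 = 0.7225.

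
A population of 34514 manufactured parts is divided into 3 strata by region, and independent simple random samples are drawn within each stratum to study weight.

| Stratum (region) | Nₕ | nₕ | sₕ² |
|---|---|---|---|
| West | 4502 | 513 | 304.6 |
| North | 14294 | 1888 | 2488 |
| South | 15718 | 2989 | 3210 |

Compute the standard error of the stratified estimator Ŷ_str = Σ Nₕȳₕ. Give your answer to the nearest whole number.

21429

Var(Ŷ_str) = Σₕ Nₕ²(1 − fₕ)sₕ²/nₕ.
West: 4502²·(1 − 513/4502)·304.6/513 = 1.0663065 × 10^7.
North: 14294²·(1 − 1888/14294)·2488/1888 = 2.3368667 × 10^8.
South: 15718²·(1 − 2989/15718)·3210/2989 = 2.1486748 × 10^8.
Sum = 4.5921722 × 10^8.
SE = √(4.5921722 × 10^8) = 21429.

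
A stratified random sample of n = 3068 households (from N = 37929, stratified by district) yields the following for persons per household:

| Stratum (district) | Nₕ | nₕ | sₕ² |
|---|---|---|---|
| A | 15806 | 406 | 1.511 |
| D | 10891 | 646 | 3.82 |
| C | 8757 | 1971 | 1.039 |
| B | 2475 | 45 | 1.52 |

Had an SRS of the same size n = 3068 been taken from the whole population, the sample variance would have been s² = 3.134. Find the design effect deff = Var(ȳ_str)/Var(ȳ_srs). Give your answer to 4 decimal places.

Var(ȳ_str) = Σ Wₕ²(1−fₕ)sₕ²/nₕ with Wₕ = Nₕ/37929:
  A: (15806/37929)²·(1−406/15806)·1.511/406 = 6.2970674 × 10^-4
  D: (10891/37929)²·(1−646/10891)·3.82/646 = 4.5863562 × 10^-4
  C: (8757/37929)²·(1−1971/8757)·1.039/1971 = 2.1774859 × 10^-5
  B: (2475/37929)²·(1−45/2475)·1.52/45 = 1.412114 × 10^-4
  → Var(ȳ_str) = 0.0012513286.
Var(ȳ_srs) = (1 − 3068/37929)·3.134/3068 = 9.3888432 × 10^-4.
deff = 0.0012513286 / (9.3888432 × 10^-4) = 1.3328.

1.3328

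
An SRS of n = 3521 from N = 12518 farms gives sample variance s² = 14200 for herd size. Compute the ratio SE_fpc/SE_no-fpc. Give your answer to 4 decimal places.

f = n/N = 3521/12518 = 0.28127496.
SE_no-fpc = √(s²/n) = 2.0082194; SE_fpc = √((1−f)s²/n) = 1.7025213.
Ratio = √(1−f) = 0.84777652.

0.8478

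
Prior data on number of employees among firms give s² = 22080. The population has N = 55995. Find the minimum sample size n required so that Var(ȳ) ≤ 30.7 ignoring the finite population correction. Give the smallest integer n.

720

Without fpc, n₀ = s²/D = 22080/30.7 = 719.2182.
Rounding up, n = 720.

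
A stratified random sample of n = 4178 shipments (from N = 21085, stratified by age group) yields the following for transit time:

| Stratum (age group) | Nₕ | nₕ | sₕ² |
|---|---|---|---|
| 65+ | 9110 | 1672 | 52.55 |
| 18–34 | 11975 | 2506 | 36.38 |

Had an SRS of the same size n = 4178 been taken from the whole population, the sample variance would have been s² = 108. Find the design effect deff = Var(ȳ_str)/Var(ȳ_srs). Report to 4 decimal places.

Var(ȳ_str) = Σ Wₕ²(1−fₕ)sₕ²/nₕ with Wₕ = Nₕ/21085:
  65+: (9110/21085)²·(1−1672/9110)·52.55/1672 = 0.0047903119
  18–34: (11975/21085)²·(1−2506/11975)·36.38/2506 = 0.0037026619
  → Var(ȳ_str) = 0.0084929738.
Var(ȳ_srs) = (1 − 4178/21085)·108/4178 = 0.020727564.
deff = 0.0084929738 / 0.020727564 = 0.4097.

0.4097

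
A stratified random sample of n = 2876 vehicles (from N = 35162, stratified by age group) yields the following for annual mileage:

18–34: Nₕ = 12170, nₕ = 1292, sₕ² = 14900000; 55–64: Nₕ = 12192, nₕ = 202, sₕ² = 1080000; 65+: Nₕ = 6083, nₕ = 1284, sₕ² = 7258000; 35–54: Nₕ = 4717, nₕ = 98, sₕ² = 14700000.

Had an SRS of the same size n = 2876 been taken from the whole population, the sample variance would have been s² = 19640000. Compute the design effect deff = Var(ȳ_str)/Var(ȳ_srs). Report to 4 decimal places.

0.7406

Var(ȳ_str) = Σ Wₕ²(1−fₕ)sₕ²/nₕ with Wₕ = Nₕ/35162:
  18–34: (12170/35162)²·(1−1292/12170)·14900000/1292 = 1234.8558
  55–64: (12192/35162)²·(1−202/12192)·1080000/202 = 632.1489
  65+: (6083/35162)²·(1−1284/6083)·7258000/1284 = 133.46684
  35–54: (4717/35162)²·(1−98/4717)·14700000/98 = 2643.37
  → Var(ȳ_str) = 4643.8415.
Var(ȳ_srs) = (1 − 2876/35162)·19640000/2876 = 6270.3715.
deff = 4643.8415 / 6270.3715 = 0.7406.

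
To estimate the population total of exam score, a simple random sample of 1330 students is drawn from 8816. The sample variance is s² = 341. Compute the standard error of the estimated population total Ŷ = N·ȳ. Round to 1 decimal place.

4113.5

Var(Ŷ) = N²·Var(ȳ) = N²·(1 − n/N)·s²/n.
f = 1330/8816 = 0.15086207; Var(ȳ) = 0.84913793·341/1330 = 0.2177113.
Var(Ŷ) = 8816² · 0.2177113 = 1.6920926 × 10^7.
SE(Ŷ) = √(1.6920926 × 10^7) = 4113.5.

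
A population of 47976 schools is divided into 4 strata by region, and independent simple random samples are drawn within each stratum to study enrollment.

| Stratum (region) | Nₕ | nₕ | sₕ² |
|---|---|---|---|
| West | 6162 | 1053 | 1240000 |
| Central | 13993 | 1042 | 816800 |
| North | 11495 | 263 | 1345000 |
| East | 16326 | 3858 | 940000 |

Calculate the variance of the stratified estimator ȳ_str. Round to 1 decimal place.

386.2

Var(ȳ_str) = Σₕ Wₕ²(1 − fₕ)sₕ²/nₕ with Wₕ = Nₕ/N, N = 47976.
West: Wₕ = 0.12843922; term = 0.12843922²·(1 − 0.17088608)·1240000/1053 = 16.106562.
Central: Wₕ = 0.29166667; term = 0.29166667²·(1 − 0.07446580)·816800/1042 = 61.718317.
North: Wₕ = 0.23959897; term = 0.23959897²·(1 − 0.02287951)·1345000/263 = 286.8696.
East: Wₕ = 0.34029515; term = 0.34029515²·(1 − 0.23631018)·940000/3858 = 21.547364.
Sum = 386.24184.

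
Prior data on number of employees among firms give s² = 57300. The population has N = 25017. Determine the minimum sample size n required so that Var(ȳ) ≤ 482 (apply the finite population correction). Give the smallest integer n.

Without fpc, n₀ = s²/D = 57300/482 = 118.8797.
With fpc, (1 − n/N)·s²/n ≤ D requires n ≥ n₀/(1 + n₀/N) = 118.8797/(1 + 118.8797/25017) = 118.3175.
Rounding up, n = 119.

119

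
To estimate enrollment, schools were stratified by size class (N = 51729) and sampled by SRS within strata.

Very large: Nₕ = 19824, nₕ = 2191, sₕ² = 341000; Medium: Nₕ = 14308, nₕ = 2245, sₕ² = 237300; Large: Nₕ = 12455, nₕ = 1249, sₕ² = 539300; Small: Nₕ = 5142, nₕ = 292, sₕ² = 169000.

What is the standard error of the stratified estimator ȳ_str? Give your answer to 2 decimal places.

Var(ȳ_str) = Σₕ Wₕ²(1 − fₕ)sₕ²/nₕ with Wₕ = Nₕ/N, N = 51729.
Very large: Wₕ = 0.38322798; term = 0.38322798²·(1 − 0.11052260)·341000/2191 = 20.331121.
Medium: Wₕ = 0.27659533; term = 0.27659533²·(1 − 0.15690523)·237300/2245 = 6.8178507.
Large: Wₕ = 0.24077403; term = 0.24077403²·(1 − 0.10028101)·539300/1249 = 22.521337.
Small: Wₕ = 0.09940266; term = 0.09940266²·(1 − 0.05678724)·169000/292 = 5.3939821.
Sum = 55.064291.
SE = √(55.064291) = 7.42.

7.42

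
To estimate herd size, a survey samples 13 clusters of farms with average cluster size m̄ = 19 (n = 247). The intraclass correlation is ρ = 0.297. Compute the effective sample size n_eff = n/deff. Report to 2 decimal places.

38.92

deff = 1 + (19 − 1)·0.297 = 1 + 5.346 = 6.346.
n_eff = 247 / 6.346 = 38.92.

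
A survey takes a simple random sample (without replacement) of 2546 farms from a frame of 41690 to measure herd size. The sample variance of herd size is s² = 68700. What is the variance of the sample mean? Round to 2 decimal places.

Under SRS without replacement, Var(ȳ) = (1 − f)·s²/n with f = n/N = 2546/41690 = 0.06106980.
Var(ȳ) = (1 − 0.06106980)·68700/2546 = 0.93893020·26.983504 = 25.335626.

25.34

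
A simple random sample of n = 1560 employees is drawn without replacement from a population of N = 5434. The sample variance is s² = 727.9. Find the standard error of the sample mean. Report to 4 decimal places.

0.5768

Under SRS without replacement, Var(ȳ) = (1 − f)·s²/n with f = n/N = 1560/5434 = 0.28708134.
Var(ȳ) = (1 − 0.28708134)·727.9/1560 = 0.71291866·0.46660256 = 0.33264967.
SE(ȳ) = √(0.33264967) = 0.5768.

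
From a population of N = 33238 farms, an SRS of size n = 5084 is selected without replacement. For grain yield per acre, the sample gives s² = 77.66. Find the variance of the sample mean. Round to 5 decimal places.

0.01294

Under SRS without replacement, Var(ȳ) = (1 − f)·s²/n with f = n/N = 5084/33238 = 0.15295746.
Var(ȳ) = (1 − 0.15295746)·77.66/5084 = 0.84704254·0.015275374 = 0.012938891.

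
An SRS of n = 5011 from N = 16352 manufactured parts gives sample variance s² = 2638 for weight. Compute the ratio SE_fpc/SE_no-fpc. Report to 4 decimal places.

0.8328

f = n/N = 5011/16352 = 0.30644569.
SE_no-fpc = √(s²/n) = 0.72556311; SE_fpc = √((1−f)s²/n) = 0.60424829.
Ratio = √(1−f) = 0.83279908.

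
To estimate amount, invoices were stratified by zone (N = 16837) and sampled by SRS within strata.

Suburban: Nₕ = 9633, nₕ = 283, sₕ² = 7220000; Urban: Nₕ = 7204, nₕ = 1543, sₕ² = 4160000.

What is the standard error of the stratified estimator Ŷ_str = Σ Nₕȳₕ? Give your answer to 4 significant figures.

Var(Ŷ_str) = Σₕ Nₕ²(1 − fₕ)sₕ²/nₕ.
Suburban: 9633²·(1 − 283/9633)·7220000/283 = 2.2978619 × 10^12.
Urban: 7204²·(1 − 1543/7204)·4160000/1543 = 1.0994975 × 10^11.
Sum = 2.4078117 × 10^12.
SE = √(2.4078117 × 10^12) = 1.552 × 10^6.

1.552 × 10^6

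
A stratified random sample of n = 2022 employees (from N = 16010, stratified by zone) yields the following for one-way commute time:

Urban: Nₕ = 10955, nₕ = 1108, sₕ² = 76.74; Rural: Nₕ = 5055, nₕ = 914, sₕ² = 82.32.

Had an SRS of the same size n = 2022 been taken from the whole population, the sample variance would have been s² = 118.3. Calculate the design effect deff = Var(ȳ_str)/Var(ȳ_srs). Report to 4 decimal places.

Var(ȳ_str) = Σ Wₕ²(1−fₕ)sₕ²/nₕ with Wₕ = Nₕ/16010:
  Urban: (10955/16010)²·(1−1108/10955)·76.74/1108 = 0.029148465
  Rural: (5055/16010)²·(1−914/5055)·82.32/914 = 0.0073553424
  → Var(ȳ_str) = 0.036503807.
Var(ȳ_srs) = (1 − 2022/16010)·118.3/2022 = 0.051117297.
deff = 0.036503807 / 0.051117297 = 0.7141.

0.7141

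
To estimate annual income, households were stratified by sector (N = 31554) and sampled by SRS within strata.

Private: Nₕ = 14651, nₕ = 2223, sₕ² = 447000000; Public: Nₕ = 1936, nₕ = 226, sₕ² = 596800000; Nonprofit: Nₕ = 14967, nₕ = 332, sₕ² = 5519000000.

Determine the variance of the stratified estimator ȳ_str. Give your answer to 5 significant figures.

Var(ȳ_str) = Σₕ Wₕ²(1 − fₕ)sₕ²/nₕ with Wₕ = Nₕ/N, N = 31554.
Private: Wₕ = 0.46431514; term = 0.46431514²·(1 − 0.15173026)·447000000/2223 = 36772.887.
Public: Wₕ = 0.06135514; term = 0.06135514²·(1 − 0.11673554)·596800000/226 = 8780.3736.
Nonprofit: Wₕ = 0.47432972; term = 0.47432972²·(1 − 0.02218213)·5519000000/332 = 3.6571347 × 10^6.
Sum = 3.702688 × 10^6.

3.7027 × 10^6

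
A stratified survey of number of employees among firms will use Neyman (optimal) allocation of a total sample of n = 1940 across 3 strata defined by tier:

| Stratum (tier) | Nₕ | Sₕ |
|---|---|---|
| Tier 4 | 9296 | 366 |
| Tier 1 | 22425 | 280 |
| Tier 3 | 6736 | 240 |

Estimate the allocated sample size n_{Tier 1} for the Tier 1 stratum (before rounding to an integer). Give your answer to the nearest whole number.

1078

Neyman allocation: nₕ = n·NₕSₕ / Σⱼ NⱼSⱼ.
Σ NⱼSⱼ = 9296·366 + 22425·280 + 6736·240 = 1.1297976 × 10^7.
n_{Tier 1} = 1940·22425·280 / (1.1297976 × 10^7) = 1078.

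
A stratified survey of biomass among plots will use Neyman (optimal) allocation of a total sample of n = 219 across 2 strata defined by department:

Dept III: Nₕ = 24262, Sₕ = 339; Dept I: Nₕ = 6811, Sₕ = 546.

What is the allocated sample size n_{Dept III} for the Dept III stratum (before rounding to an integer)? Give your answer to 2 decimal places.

150.81

Neyman allocation: nₕ = n·NₕSₕ / Σⱼ NⱼSⱼ.
Σ NⱼSⱼ = 24262·339 + 6811·546 = 1.1943624 × 10^7.
n_{Dept III} = 219·24262·339 / (1.1943624 × 10^7) = 150.81.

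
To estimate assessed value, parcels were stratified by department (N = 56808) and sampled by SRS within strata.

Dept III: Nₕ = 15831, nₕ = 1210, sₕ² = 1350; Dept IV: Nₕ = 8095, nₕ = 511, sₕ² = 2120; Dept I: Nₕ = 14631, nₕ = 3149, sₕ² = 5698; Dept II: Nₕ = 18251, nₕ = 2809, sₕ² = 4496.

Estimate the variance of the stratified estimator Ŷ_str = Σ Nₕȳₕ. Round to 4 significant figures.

Var(Ŷ_str) = Σₕ Nₕ²(1 − fₕ)sₕ²/nₕ.
Dept III: 15831²·(1 − 1210/15831)·1350/1210 = 2.5824613 × 10^8.
Dept IV: 8095²·(1 − 511/8095)·2120/511 = 2.547007 × 10^8.
Dept I: 14631²·(1 − 3149/14631)·5698/3149 = 3.0397743 × 10^8.
Dept II: 18251²·(1 − 2809/18251)·4496/2809 = 4.5109164 × 10^8.
Sum = 1.2680159 × 10^9.

1.268 × 10^9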